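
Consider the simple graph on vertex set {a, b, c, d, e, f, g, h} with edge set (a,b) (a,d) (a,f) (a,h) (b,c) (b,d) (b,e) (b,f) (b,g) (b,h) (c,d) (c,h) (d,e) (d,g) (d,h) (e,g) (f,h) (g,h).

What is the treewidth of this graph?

3

A width-3 tree decomposition is:
Bags: B1 = {a, b, d, h}  B2 = {b, d, g, h}  B3 = {b, c, d, h}  B4 = {b, d, e, g}  B5 = {a, b, f, h}
Tree: B1–B2, B2–B3, B2–B4, B1–B5
Each bag holds 4 vertices, so the decomposition has width 3, which upper-bounds the treewidth. On the other hand G contains the 4-clique {b, d, e, g}. A clique must lie in a single bag of any decomposition, so no decomposition can have width below 3. Hence tw(G) = 3 exactly.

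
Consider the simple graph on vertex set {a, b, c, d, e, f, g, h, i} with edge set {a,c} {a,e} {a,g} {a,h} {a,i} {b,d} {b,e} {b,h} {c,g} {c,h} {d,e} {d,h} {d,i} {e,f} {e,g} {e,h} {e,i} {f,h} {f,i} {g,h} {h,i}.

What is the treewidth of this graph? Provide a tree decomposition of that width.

Each bag holds 4 vertices, so the decomposition has width 3, which upper-bounds the treewidth. Conversely, {a, e, g, h} is a clique of size 4, and the vertices of any clique must share a bag in every tree decomposition; so some bag has ≥ 4 vertices and tw(G) ≥ 3. The upper and lower bounds meet at 3, so that is the treewidth.

Treewidth 3.
One optimal decomposition is:
Bags: B1 = {e, f, h, i}  B2 = {a, e, h, i}  B3 = {d, e, h, i}  B4 = {b, d, e, h}  B5 = {a, e, g, h}  B6 = {a, c, g, h}
Tree: B1–B2, B2–B3, B3–B4, B2–B5, B5–B6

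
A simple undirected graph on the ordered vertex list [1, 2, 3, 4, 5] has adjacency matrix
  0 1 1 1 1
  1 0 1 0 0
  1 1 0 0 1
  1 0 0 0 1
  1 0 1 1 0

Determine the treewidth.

2

A width-2 tree decomposition is:
Bags: B1 = {1, 2, 3}  B2 = {1, 3, 5}  B3 = {1, 4, 5}
Tree: B1–B2, B2–B3
Each bag holds 3 vertices, so the decomposition has width 2, which upper-bounds the treewidth. On the other hand G contains the 3-clique {1, 2, 3}. A clique must lie in a single bag of any decomposition, so no decomposition can have width below 2. Combining the bounds, tw(G) = 2.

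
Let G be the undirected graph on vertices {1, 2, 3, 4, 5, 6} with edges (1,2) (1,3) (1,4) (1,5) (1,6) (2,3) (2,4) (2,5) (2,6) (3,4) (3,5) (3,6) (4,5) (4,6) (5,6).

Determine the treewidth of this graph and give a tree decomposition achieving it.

With just one bag of size 6, the width is 6 − 1 = 5, so tw(G) ≤ 5. Conversely, {1, 2, 3, 4, 5, 6} is a clique of size 6, and the vertices of any clique must share a bag in every tree decomposition; so some bag has ≥ 6 vertices and tw(G) ≥ 5. Hence tw(G) = 5 exactly.

Treewidth 5.
One optimal decomposition is:
Bags: B1 = {1, 2, 3, 4, 5, 6}
Tree: (single bag)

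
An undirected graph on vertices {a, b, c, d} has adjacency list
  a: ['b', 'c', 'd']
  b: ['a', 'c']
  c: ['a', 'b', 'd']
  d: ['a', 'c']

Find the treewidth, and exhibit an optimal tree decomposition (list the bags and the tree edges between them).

Each bag holds 3 vertices, so the decomposition has width 2, which upper-bounds the treewidth. On the other hand G contains the 3-clique {a, c, d}. A clique must lie in a single bag of any decomposition, so no decomposition can have width below 2. Therefore the treewidth is 2.

Treewidth 2.
One such decomposition:
Bags: B1 = {a, b, c}  B2 = {a, c, d}
Tree: B1–B2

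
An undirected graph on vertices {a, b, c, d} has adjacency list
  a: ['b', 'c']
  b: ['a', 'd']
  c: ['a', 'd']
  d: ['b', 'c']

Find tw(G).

2

A width-2 tree decomposition is:
Bags: B1 = {a, b, d}  B2 = {a, c, d}
Tree: B1–B2
The largest bag has 3 vertices, giving width 2; this decomposition certifies tw(G) ≤ 2. For the lower bound, G contains the cycle a–b–d–c–a, so G is not a forest; only forests have treewidth ≤ 1, hence tw(G) ≥ 2. The upper and lower bounds meet at 2, so that is the treewidth.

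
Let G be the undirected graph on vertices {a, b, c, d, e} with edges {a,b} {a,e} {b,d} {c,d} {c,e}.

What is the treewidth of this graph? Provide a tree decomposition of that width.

Treewidth 2.
One optimal decomposition is:
Bags: B1 = {a, b, d}  B2 = {a, d, e}  B3 = {c, d, e}
Tree: B1–B2, B2–B3

The largest bag has 3 vertices, giving width 2; this decomposition certifies tw(G) ≤ 2. For the lower bound, G contains the cycle d–b–a–e–c–d, so G is not a forest; only forests have treewidth ≤ 1, hence tw(G) ≥ 2. Hence tw(G) = 2 exactly.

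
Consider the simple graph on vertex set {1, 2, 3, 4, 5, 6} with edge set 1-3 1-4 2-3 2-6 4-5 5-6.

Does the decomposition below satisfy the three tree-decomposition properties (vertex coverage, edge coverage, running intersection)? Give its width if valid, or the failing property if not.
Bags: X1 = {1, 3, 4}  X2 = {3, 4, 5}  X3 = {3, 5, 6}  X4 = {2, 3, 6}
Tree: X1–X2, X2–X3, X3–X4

Every vertex of G appears in some bag (union = {1, 2, 3, 4, 5, 6}); every edge is covered by a bag; and for each vertex v the set of bags containing v is connected in the bag tree. The decomposition is therefore valid. The largest bag has 3 vertices, so the width is 2.

Yes; width 2.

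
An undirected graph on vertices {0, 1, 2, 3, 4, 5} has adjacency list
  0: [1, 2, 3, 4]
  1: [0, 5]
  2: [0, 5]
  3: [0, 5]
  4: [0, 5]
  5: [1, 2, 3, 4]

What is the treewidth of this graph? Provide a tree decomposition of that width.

Every bag has size at most 3, so the width is 3 − 1 = 2 and tw(G) ≤ 2. Since 3–5–4–0–3 is a cycle in G, G is not acyclic. Forests are exactly the graphs of treewidth ≤ 1, so tw(G) ≥ 2. Therefore the treewidth is 2.

Treewidth 2.
One optimal decomposition is:
Bags: B1 = {0, 3, 5}  B2 = {0, 4, 5}  B3 = {0, 2, 5}  B4 = {0, 1, 5}
Tree: B1–B2, B2–B3, B3–B4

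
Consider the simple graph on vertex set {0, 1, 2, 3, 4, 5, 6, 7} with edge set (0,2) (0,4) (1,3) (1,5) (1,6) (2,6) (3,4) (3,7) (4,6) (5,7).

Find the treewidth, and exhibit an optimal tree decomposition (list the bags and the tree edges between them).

Each bag holds 3 vertices, so the decomposition has width 2, which upper-bounds the treewidth. For the lower bound, G contains the cycle 5–7–3–1–5, so G is not a forest; only forests have treewidth ≤ 1, hence tw(G) ≥ 2. Therefore the treewidth is 2.

Treewidth 2.
Bags: B1 = {1, 5, 7}  B2 = {1, 3, 7}  B3 = {1, 3, 6}  B4 = {3, 4, 6}  B5 = {2, 4, 6}  B6 = {0, 2, 4}
Tree: B1–B2, B2–B3, B3–B4, B4–B5, B5–B6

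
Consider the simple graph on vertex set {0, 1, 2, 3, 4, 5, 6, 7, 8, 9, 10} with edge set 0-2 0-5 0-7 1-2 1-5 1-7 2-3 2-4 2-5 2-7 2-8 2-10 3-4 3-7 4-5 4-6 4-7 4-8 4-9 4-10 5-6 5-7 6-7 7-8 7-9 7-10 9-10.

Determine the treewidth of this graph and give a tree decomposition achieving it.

Treewidth 3.
One optimal decomposition is:
Bags: B1 = {2, 4, 5, 7}  B2 = {1, 2, 5, 7}  B3 = {2, 3, 4, 7}  B4 = {0, 2, 5, 7}  B5 = {2, 4, 7, 10}  B6 = {4, 5, 6, 7}  B7 = {2, 4, 7, 8}  B8 = {4, 7, 9, 10}
Tree: B1–B2, B1–B3, B1–B4, B3–B5, B1–B6, B3–B7, B5–B8

Every bag has size at most 4, so the width is 4 − 1 = 3 and tw(G) ≤ 3. Conversely, {4, 7, 9, 10} is a clique of size 4, and the vertices of any clique must share a bag in every tree decomposition; so some bag has ≥ 4 vertices and tw(G) ≥ 3. Combining the bounds, tw(G) = 3.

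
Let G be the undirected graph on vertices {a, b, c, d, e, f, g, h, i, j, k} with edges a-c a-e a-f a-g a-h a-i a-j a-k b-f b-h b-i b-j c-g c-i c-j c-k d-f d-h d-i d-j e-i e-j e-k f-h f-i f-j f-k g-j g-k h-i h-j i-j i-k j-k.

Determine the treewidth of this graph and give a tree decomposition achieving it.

Every bag has size at most 5, so the width is 5 − 1 = 4 and tw(G) ≤ 4. Conversely, {a, c, g, j, k} is a clique of size 5, and the vertices of any clique must share a bag in every tree decomposition; so some bag has ≥ 5 vertices and tw(G) ≥ 4. Therefore the treewidth is 4.

Treewidth 4.
Bags: B1 = {a, f, h, i, j}  B2 = {a, f, i, j, k}  B3 = {a, e, i, j, k}  B4 = {a, c, i, j, k}  B5 = {d, f, h, i, j}  B6 = {b, f, h, i, j}  B7 = {a, c, g, j, k}
Tree: B1–B2, B2–B3, B2–B4, B1–B5, B1–B6, B4–B7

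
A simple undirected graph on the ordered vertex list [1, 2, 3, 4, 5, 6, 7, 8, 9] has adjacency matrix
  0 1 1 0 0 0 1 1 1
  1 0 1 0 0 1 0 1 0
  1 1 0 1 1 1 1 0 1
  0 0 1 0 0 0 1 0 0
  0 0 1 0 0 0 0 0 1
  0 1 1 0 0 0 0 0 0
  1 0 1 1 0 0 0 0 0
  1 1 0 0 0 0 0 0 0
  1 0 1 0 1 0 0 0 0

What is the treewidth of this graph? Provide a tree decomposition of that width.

Treewidth 2.
One optimal decomposition is:
Bags: B1 = {1, 3, 7}  B2 = {3, 4, 7}  B3 = {1, 3, 9}  B4 = {3, 5, 9}  B5 = {1, 2, 3}  B6 = {1, 2, 8}  B7 = {2, 3, 6}
Tree: B1–B2, B1–B3, B3–B4, B3–B5, B5–B6, B5–B7

Every bag has size at most 3, so the width is 3 − 1 = 2 and tw(G) ≤ 2. For the lower bound, the 3 vertices {1, 2, 8} are pairwise adjacent, and any tree decomposition puts a clique entirely inside one bag — forcing width ≥ 2. Therefore the treewidth is 2.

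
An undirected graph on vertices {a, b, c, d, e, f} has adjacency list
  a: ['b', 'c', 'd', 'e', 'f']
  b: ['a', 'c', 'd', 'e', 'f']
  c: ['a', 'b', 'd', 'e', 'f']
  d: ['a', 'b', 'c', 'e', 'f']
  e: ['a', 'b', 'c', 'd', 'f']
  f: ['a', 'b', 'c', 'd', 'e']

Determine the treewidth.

A width-5 tree decomposition is:
Bags: B1 = {a, b, c, d, e, f}
Tree: (single bag)
With just one bag of size 6, the width is 6 − 1 = 5, so tw(G) ≤ 5. On the other hand G contains the 6-clique {a, b, c, d, e, f}. A clique must lie in a single bag of any decomposition, so no decomposition can have width below 5. The upper and lower bounds meet at 5, so that is the treewidth.

5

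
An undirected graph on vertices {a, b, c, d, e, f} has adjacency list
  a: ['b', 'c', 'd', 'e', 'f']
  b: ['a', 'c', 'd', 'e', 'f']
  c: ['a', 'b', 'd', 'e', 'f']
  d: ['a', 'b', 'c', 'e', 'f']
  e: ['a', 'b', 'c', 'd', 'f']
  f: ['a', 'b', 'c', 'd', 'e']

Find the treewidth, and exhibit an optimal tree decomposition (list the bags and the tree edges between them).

With just one bag of size 6, the width is 6 − 1 = 5, so tw(G) ≤ 5. For the lower bound, the 6 vertices {a, b, c, d, e, f} are pairwise adjacent, and any tree decomposition puts a clique entirely inside one bag — forcing width ≥ 5. Hence tw(G) = 5 exactly.

Treewidth 5.
Bags: B1 = {a, b, c, d, e, f}
Tree: (single bag)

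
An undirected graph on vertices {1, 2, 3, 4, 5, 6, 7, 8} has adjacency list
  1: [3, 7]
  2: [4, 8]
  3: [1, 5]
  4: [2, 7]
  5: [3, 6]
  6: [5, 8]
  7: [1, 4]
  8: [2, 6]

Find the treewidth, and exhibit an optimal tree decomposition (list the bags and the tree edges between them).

Every bag has size at most 3, so the width is 3 − 1 = 2 and tw(G) ≤ 2. The edges 1–3–5–6–8–2–4–7–1 form a cycle, so G is not a tree and its treewidth is at least 2. Combining the bounds, tw(G) = 2.

Treewidth 2.
One such decomposition:
Bags: B1 = {1, 3, 5}  B2 = {1, 5, 6}  B3 = {1, 6, 8}  B4 = {1, 2, 8}  B5 = {1, 2, 4}  B6 = {1, 4, 7}
Tree: B1–B2, B2–B3, B3–B4, B4–B5, B5–B6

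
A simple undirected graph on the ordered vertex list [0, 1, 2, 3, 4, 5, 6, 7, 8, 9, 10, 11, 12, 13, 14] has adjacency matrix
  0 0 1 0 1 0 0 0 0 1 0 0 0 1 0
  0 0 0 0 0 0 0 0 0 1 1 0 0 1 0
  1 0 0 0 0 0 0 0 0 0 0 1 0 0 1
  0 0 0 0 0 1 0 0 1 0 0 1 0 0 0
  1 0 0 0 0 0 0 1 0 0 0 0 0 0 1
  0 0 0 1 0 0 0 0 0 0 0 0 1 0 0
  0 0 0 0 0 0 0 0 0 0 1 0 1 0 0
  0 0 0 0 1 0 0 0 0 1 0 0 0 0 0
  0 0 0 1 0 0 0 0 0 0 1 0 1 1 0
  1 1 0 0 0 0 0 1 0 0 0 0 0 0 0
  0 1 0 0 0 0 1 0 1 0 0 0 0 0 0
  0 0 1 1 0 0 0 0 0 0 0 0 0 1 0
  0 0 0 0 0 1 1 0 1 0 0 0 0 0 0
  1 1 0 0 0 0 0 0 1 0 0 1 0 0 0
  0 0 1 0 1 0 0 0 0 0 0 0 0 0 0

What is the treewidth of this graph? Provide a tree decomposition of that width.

Each bag holds 4 vertices, so the decomposition has width 3, which upper-bounds the treewidth. For the lower bound: the 4 vertex sets {5,6,12}, {3}, {8}, {1,10,11,13} are disjoint, each induces a connected subgraph, and every pair is joined by at least one edge of G. Contracting each set to a single vertex therefore yields K_{4} as a minor, and since treewidth is minor-monotone, tw(G) ≥ tw(K_{4}) = 3. Combining the bounds, tw(G) = 3.

Treewidth 3.
One such decomposition:
Bags: B1 = {3, 5, 6, 12}  B2 = {3, 6, 8, 12}  B3 = {3, 6, 8, 10}  B4 = {3, 8, 10, 11}  B5 = {8, 10, 11, 13}  B6 = {1, 10, 11, 13}  B7 = {1, 2, 11, 13}  B8 = {0, 1, 2, 13}  B9 = {0, 1, 2, 9}  B10 = {0, 2, 9, 14}  B11 = {0, 4, 9, 14}  B12 = {4, 7, 9, 14}
Tree: B1–B2, B2–B3, B3–B4, B4–B5, B5–B6, B6–B7, B7–B8, B8–B9, B9–B10, B10–B11, B11–B12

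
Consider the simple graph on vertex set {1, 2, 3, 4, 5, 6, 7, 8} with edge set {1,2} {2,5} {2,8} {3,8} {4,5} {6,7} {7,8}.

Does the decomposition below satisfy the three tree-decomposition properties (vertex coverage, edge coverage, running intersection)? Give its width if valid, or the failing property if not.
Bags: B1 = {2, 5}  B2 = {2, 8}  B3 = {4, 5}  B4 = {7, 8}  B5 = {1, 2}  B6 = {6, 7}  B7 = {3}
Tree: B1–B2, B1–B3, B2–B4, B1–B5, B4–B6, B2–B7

A tree decomposition must satisfy three properties: every vertex lies in some bag; for every edge, both endpoints lie together in some bag; and for every vertex, the bags containing it form a connected subtree. Here edge (8,3) lies in no bag, so the decomposition is invalid.

No — edge (8,3) lies in no bag.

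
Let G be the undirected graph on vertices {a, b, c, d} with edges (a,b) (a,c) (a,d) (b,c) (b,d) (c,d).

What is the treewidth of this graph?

A width-3 tree decomposition is:
Bags: B1 = {a, b, c, d}
Tree: (single bag)
With just one bag of size 4, the width is 4 − 1 = 3, so tw(G) ≤ 3. On the other hand G contains the 4-clique {a, b, c, d}. A clique must lie in a single bag of any decomposition, so no decomposition can have width below 3. The upper and lower bounds meet at 3, so that is the treewidth.

3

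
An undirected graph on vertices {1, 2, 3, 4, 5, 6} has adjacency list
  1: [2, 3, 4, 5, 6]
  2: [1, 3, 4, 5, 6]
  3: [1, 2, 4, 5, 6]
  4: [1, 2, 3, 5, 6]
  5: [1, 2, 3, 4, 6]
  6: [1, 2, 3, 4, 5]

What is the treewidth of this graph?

5

A width-5 tree decomposition is:
Bags: B1 = {1, 2, 3, 4, 5, 6}
Tree: (single bag)
With just one bag of size 6, the width is 6 − 1 = 5, so tw(G) ≤ 5. Conversely, {1, 2, 3, 4, 5, 6} is a clique of size 6, and the vertices of any clique must share a bag in every tree decomposition; so some bag has ≥ 6 vertices and tw(G) ≥ 5. The upper and lower bounds meet at 5, so that is the treewidth.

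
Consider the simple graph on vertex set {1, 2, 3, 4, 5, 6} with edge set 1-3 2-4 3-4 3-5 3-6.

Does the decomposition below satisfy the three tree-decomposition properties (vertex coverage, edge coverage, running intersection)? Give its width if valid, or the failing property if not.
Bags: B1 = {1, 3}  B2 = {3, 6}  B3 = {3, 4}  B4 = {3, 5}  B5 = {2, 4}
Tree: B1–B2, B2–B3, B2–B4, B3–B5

Yes; width 1.

Vertex coverage: the bags together contain {1, 2, 3, 4, 5, 6}, the full vertex set. Edge coverage: each edge of G has both endpoints in at least one bag. Running intersection: for every vertex, the bags containing it form a connected subtree. All three properties hold, so this is a valid tree decomposition of width max|bag| − 1 = 1, and hence tw(G) ≤ 1.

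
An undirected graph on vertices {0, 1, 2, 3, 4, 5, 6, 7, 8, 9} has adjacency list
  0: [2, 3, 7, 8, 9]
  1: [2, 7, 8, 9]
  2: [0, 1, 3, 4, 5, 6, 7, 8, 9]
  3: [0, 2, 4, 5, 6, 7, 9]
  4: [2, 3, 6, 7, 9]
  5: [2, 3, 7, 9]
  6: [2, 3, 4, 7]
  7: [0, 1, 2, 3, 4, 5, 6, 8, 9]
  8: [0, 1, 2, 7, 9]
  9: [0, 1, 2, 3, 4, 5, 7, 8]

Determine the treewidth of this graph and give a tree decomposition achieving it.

The largest bag has 5 vertices, giving width 4; this decomposition certifies tw(G) ≤ 4. On the other hand G contains the 5-clique {0, 2, 7, 8, 9}. A clique must lie in a single bag of any decomposition, so no decomposition can have width below 4. Combining the bounds, tw(G) = 4.

Treewidth 4.
Bags: B1 = {0, 2, 3, 7, 9}  B2 = {2, 3, 5, 7, 9}  B3 = {2, 3, 4, 7, 9}  B4 = {0, 2, 7, 8, 9}  B5 = {2, 3, 4, 6, 7}  B6 = {1, 2, 7, 8, 9}
Tree: B1–B2, B1–B3, B1–B4, B3–B5, B4–B6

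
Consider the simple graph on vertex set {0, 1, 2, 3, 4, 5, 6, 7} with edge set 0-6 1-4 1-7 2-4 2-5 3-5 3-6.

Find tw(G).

A width-1 tree decomposition is:
Bags: B1 = {0, 6}  B2 = {3, 6}  B3 = {3, 5}  B4 = {2, 5}  B5 = {2, 4}  B6 = {1, 4}  B7 = {1, 7}
Tree: B1–B2, B2–B3, B3–B4, B4–B5, B5–B6, B6–B7
The largest bag has 2 vertices, giving width 1; this decomposition certifies tw(G) ≤ 1. G has an edge, so its treewidth is at least 1. Therefore the treewidth is 1.

1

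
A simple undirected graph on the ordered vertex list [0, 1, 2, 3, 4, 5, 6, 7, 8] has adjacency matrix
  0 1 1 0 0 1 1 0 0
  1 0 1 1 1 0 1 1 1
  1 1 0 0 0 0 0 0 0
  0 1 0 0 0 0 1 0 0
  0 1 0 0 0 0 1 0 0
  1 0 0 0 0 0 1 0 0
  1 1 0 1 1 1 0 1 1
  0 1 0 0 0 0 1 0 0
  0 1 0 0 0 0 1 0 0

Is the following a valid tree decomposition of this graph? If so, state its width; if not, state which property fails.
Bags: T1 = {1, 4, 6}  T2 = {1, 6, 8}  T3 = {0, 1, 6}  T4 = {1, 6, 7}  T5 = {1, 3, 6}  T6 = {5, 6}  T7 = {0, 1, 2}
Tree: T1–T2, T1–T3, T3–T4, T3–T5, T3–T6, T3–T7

A tree decomposition must satisfy three properties: every vertex lies in some bag; for every edge, both endpoints lie together in some bag; and for every vertex, the bags containing it form a connected subtree. Here edge (0,5) lies in no bag, so the decomposition is invalid.

No — edge (0,5) lies in no bag.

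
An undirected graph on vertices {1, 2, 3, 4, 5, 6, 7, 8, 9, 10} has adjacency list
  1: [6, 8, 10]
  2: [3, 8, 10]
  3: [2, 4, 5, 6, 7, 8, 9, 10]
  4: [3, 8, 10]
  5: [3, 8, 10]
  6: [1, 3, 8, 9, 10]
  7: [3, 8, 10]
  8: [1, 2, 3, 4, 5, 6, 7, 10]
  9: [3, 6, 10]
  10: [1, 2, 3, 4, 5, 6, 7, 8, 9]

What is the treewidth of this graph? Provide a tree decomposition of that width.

The largest bag has 4 vertices, giving width 3; this decomposition certifies tw(G) ≤ 3. On the other hand G contains the 4-clique {1, 6, 8, 10}. A clique must lie in a single bag of any decomposition, so no decomposition can have width below 3. Hence tw(G) = 3 exactly.

Treewidth 3.
One optimal decomposition is:
Bags: B1 = {2, 3, 8, 10}  B2 = {3, 4, 8, 10}  B3 = {3, 6, 8, 10}  B4 = {1, 6, 8, 10}  B5 = {3, 7, 8, 10}  B6 = {3, 6, 9, 10}  B7 = {3, 5, 8, 10}
Tree: B1–B2, B1–B3, B3–B4, B2–B5, B3–B6, B5–B7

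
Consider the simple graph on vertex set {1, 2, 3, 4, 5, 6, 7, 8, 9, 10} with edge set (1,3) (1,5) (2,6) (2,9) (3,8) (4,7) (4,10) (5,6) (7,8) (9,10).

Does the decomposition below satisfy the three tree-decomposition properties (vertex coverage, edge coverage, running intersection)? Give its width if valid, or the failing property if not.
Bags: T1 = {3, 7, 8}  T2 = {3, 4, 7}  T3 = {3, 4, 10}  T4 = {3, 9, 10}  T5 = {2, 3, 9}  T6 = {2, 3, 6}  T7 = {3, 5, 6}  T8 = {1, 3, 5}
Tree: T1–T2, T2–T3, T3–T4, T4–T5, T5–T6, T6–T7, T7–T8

Vertex coverage: the bags together contain {1, 2, 3, 4, 5, 6, 7, 8, 9, 10}, the full vertex set. Edge coverage: each edge of G has both endpoints in at least one bag. Running intersection: for every vertex, the bags containing it form a connected subtree. All three properties hold, so this is a valid tree decomposition of width max|bag| − 1 = 2, and hence tw(G) ≤ 2.

Yes; width 2.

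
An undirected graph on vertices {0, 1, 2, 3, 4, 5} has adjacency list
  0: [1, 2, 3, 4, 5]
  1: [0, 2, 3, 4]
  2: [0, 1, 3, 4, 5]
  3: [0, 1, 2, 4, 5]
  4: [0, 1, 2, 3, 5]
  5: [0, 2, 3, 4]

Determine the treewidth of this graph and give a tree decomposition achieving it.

Treewidth 4.
One such decomposition:
Bags: B1 = {0, 2, 3, 4, 5}  B2 = {0, 1, 2, 3, 4}
Tree: B1–B2

Every bag has size at most 5, so the width is 5 − 1 = 4 and tw(G) ≤ 4. Conversely, {0, 1, 2, 3, 4} is a clique of size 5, and the vertices of any clique must share a bag in every tree decomposition; so some bag has ≥ 5 vertices and tw(G) ≥ 4. Hence tw(G) = 4 exactly.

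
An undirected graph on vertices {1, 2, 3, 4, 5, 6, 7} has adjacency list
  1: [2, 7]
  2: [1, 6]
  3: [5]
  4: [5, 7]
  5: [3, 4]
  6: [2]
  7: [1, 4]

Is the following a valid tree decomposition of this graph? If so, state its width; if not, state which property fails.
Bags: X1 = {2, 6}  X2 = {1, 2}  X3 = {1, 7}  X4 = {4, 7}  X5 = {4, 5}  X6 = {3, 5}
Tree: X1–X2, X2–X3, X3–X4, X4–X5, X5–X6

Vertex coverage: the bags together contain {1, 2, 3, 4, 5, 6, 7}, the full vertex set. Edge coverage: each edge of G has both endpoints in at least one bag. Running intersection: for every vertex, the bags containing it form a connected subtree. All three properties hold, so this is a valid tree decomposition of width max|bag| − 1 = 1, and hence tw(G) ≤ 1.

Yes; width 1.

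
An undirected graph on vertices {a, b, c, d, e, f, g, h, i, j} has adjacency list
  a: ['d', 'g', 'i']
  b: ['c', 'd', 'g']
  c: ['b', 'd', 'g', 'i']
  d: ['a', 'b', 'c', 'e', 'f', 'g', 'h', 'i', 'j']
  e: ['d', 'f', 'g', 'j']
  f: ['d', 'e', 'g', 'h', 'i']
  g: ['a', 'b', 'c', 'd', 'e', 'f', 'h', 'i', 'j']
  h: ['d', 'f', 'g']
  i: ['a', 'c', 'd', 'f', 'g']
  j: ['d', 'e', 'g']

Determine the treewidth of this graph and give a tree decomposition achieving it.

Treewidth 3.
One such decomposition:
Bags: B1 = {d, f, g, i}  B2 = {c, d, g, i}  B3 = {d, e, f, g}  B4 = {a, d, g, i}  B5 = {b, c, d, g}  B6 = {d, f, g, h}  B7 = {d, e, g, j}
Tree: B1–B2, B1–B3, B1–B4, B2–B5, B1–B6, B3–B7

Each bag holds 4 vertices, so the decomposition has width 3, which upper-bounds the treewidth. Conversely, {d, e, f, g} is a clique of size 4, and the vertices of any clique must share a bag in every tree decomposition; so some bag has ≥ 4 vertices and tw(G) ≥ 3. Therefore the treewidth is 3.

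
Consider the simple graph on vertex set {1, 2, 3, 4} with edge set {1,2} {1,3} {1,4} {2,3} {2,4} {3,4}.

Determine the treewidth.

A width-3 tree decomposition is:
Bags: B1 = {1, 2, 3, 4}
Tree: (single bag)
A single bag containing all 4 vertices is trivially a valid decomposition of width 3. Conversely, {1, 2, 3, 4} is a clique of size 4, and the vertices of any clique must share a bag in every tree decomposition; so some bag has ≥ 4 vertices and tw(G) ≥ 3. Therefore the treewidth is 3.

3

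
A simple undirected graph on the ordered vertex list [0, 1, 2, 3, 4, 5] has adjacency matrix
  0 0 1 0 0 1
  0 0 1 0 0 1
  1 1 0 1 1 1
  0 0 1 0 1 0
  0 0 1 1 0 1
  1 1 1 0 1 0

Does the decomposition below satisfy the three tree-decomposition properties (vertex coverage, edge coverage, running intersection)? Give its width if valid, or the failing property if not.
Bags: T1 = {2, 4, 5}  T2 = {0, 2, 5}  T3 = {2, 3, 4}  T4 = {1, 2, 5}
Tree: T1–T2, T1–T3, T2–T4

Yes; width 2.

Checking the three conditions: (i) the bags cover all of {0, 1, 2, 3, 4, 5}; (ii) for each edge, some bag contains both endpoints; (iii) the bags containing any fixed vertex form a subtree. All hold, so the decomposition is valid with width 3 − 1 = 2.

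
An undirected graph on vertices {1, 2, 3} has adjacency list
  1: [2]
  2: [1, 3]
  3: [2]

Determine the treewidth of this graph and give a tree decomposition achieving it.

Treewidth 1.
Bags: B1 = {1, 2}  B2 = {2, 3}
Tree: B1–B2

Every bag has size at most 2, so the width is 2 − 1 = 1 and tw(G) ≤ 1. Since G has at least one edge (e.g. 2–1), it is not an edgeless graph, so tw(G) ≥ 1. The upper and lower bounds meet at 1, so that is the treewidth.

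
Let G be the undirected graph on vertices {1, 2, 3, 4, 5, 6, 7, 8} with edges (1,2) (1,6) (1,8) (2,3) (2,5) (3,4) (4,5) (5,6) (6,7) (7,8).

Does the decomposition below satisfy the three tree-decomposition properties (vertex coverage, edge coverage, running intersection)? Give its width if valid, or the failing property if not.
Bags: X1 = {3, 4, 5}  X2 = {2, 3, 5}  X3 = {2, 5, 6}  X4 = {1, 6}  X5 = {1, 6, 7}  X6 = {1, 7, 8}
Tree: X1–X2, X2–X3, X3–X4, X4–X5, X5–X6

No — edge (2,1) lies in no bag.

A tree decomposition must satisfy three properties: every vertex lies in some bag; for every edge, both endpoints lie together in some bag; and for every vertex, the bags containing it form a connected subtree. Here edge (2,1) lies in no bag, so the decomposition is invalid.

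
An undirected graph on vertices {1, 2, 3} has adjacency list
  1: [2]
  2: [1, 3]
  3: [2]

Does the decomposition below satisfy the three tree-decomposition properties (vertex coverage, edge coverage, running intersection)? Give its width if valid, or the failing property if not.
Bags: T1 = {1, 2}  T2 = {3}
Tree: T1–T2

No — edge (2,3) lies in no bag.

A tree decomposition must satisfy three properties: every vertex lies in some bag; for every edge, both endpoints lie together in some bag; and for every vertex, the bags containing it form a connected subtree. Here edge (2,3) lies in no bag, so the decomposition is invalid.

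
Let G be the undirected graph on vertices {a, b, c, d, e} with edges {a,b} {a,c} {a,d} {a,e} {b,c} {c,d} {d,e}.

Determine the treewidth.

A width-2 tree decomposition is:
Bags: B1 = {a, b, c}  B2 = {a, c, d}  B3 = {a, d, e}
Tree: B1–B2, B2–B3
Each bag holds 3 vertices, so the decomposition has width 2, which upper-bounds the treewidth. On the other hand G contains the 3-clique {a, d, e}. A clique must lie in a single bag of any decomposition, so no decomposition can have width below 2. Combining the bounds, tw(G) = 2.

2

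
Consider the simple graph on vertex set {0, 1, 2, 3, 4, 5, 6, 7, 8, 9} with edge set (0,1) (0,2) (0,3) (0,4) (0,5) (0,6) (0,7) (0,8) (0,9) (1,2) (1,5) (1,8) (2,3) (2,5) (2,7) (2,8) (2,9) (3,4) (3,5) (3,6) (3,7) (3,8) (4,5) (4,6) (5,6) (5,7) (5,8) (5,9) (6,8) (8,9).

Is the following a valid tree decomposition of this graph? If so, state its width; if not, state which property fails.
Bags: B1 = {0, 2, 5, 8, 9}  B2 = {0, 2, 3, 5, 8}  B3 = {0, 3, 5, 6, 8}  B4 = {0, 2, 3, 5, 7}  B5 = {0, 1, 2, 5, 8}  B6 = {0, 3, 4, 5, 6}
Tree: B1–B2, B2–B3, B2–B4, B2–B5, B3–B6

Yes; width 4.

Checking the three conditions: (i) the bags cover all of {0, 1, 2, 3, 4, 5, 6, 7, 8, 9}; (ii) for each edge, some bag contains both endpoints; (iii) the bags containing any fixed vertex form a subtree. All hold, so the decomposition is valid with width 5 − 1 = 4.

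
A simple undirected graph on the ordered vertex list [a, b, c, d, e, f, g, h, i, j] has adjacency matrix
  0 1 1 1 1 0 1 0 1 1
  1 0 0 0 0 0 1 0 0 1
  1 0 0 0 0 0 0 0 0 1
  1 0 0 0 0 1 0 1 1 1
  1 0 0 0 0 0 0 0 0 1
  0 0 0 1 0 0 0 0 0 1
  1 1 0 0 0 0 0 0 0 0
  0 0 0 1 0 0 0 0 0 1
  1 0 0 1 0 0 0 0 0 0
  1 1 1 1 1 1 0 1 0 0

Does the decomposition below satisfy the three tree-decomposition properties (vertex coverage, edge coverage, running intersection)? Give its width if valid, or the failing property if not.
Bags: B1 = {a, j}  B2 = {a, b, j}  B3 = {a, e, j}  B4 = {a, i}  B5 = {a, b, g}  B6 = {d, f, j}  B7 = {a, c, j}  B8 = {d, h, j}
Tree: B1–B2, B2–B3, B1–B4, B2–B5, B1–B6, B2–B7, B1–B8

A tree decomposition must satisfy three properties: every vertex lies in some bag; for every edge, both endpoints lie together in some bag; and for every vertex, the bags containing it form a connected subtree. Here edge (d,a) lies in no bag, so the decomposition is invalid.

No — edge (d,a) lies in no bag.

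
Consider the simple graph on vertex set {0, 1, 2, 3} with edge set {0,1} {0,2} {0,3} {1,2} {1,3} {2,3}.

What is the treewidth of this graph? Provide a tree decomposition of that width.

Treewidth 3.
Bags: B1 = {0, 1, 2, 3}
Tree: (single bag)

With just one bag of size 4, the width is 4 − 1 = 3, so tw(G) ≤ 3. On the other hand G contains the 4-clique {0, 1, 2, 3}. A clique must lie in a single bag of any decomposition, so no decomposition can have width below 3. Hence tw(G) = 3 exactly.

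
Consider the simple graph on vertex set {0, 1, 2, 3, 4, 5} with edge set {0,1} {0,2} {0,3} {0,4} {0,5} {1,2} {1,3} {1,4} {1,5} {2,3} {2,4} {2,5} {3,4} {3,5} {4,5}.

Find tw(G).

A width-5 tree decomposition is:
Bags: B1 = {0, 1, 2, 3, 4, 5}
Tree: (single bag)
A single bag containing all 6 vertices is trivially a valid decomposition of width 5. On the other hand G contains the 6-clique {0, 1, 2, 3, 4, 5}. A clique must lie in a single bag of any decomposition, so no decomposition can have width below 5. Hence tw(G) = 5 exactly.

5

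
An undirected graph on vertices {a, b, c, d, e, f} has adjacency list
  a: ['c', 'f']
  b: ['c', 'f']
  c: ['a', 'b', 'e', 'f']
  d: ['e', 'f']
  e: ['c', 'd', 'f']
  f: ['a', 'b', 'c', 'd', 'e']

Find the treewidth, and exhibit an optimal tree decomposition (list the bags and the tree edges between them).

Each bag holds 3 vertices, so the decomposition has width 2, which upper-bounds the treewidth. On the other hand G contains the 3-clique {d, e, f}. A clique must lie in a single bag of any decomposition, so no decomposition can have width below 2. Combining the bounds, tw(G) = 2.

Treewidth 2.
Bags: B1 = {a, c, f}  B2 = {c, e, f}  B3 = {d, e, f}  B4 = {b, c, f}
Tree: B1–B2, B2–B3, B2–B4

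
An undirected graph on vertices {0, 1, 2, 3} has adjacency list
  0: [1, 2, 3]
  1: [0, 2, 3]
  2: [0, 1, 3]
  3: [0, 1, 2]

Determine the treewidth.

3

A width-3 tree decomposition is:
Bags: B1 = {0, 1, 2, 3}
Tree: (single bag)
With just one bag of size 4, the width is 4 − 1 = 3, so tw(G) ≤ 3. Conversely, {0, 1, 2, 3} is a clique of size 4, and the vertices of any clique must share a bag in every tree decomposition; so some bag has ≥ 4 vertices and tw(G) ≥ 3. Hence tw(G) = 3 exactly.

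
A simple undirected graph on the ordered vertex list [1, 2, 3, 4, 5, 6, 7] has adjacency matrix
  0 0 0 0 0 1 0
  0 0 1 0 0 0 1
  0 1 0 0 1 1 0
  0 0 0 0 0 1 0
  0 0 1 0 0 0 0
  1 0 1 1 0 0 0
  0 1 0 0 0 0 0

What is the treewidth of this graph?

A width-1 tree decomposition is:
Bags: B1 = {3, 6}  B2 = {2, 3}  B3 = {1, 6}  B4 = {4, 6}  B5 = {3, 5}  B6 = {2, 7}
Tree: B1–B2, B1–B3, B1–B4, B2–B5, B2–B6
The largest bag has 2 vertices, giving width 1; this decomposition certifies tw(G) ≤ 1. Since G has at least one edge (e.g. 3–6), it is not an edgeless graph, so tw(G) ≥ 1. Therefore the treewidth is 1.

1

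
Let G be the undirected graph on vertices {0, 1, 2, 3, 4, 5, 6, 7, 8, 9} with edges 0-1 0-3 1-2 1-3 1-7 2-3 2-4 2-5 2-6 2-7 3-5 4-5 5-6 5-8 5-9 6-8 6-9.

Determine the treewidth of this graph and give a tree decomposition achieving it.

Treewidth 2.
One such decomposition:
Bags: B1 = {2, 4, 5}  B2 = {2, 5, 6}  B3 = {2, 3, 5}  B4 = {5, 6, 8}  B5 = {1, 2, 3}  B6 = {5, 6, 9}  B7 = {1, 2, 7}  B8 = {0, 1, 3}
Tree: B1–B2, B2–B3, B2–B4, B3–B5, B2–B6, B5–B7, B5–B8

Every bag has size at most 3, so the width is 3 − 1 = 2 and tw(G) ≤ 2. Conversely, {0, 1, 3} is a clique of size 3, and the vertices of any clique must share a bag in every tree decomposition; so some bag has ≥ 3 vertices and tw(G) ≥ 2. Combining the bounds, tw(G) = 2.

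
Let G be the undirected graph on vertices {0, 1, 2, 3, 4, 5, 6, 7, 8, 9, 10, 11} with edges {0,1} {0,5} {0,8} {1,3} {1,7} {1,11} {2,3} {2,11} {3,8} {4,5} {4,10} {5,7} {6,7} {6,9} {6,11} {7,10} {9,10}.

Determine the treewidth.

3

A width-3 tree decomposition is:
Bags: B1 = {0, 2, 3, 8}  B2 = {0, 1, 2, 3}  B3 = {0, 1, 2, 11}  B4 = {0, 1, 5, 11}  B5 = {1, 5, 7, 11}  B6 = {5, 6, 7, 11}  B7 = {4, 5, 6, 7}  B8 = {4, 6, 7, 10}  B9 = {4, 6, 9, 10}
Tree: B1–B2, B2–B3, B3–B4, B4–B5, B5–B6, B6–B7, B7–B8, B8–B9
Each bag holds 4 vertices, so the decomposition has width 3, which upper-bounds the treewidth. For the lower bound: the 4 vertex sets {2,3,8}, {0}, {1}, {5,6,7,11} are disjoint, each induces a connected subgraph, and every pair is joined by at least one edge of G. Contracting each set to a single vertex therefore yields K_{4} as a minor, and since treewidth is minor-monotone, tw(G) ≥ tw(K_{4}) = 3. Combining the bounds, tw(G) = 3.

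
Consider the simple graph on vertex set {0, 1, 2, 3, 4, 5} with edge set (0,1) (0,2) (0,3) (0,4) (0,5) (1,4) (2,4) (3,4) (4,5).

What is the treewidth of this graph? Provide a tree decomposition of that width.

Every bag has size at most 3, so the width is 3 − 1 = 2 and tw(G) ≤ 2. Conversely, {0, 1, 4} is a clique of size 3, and the vertices of any clique must share a bag in every tree decomposition; so some bag has ≥ 3 vertices and tw(G) ≥ 2. Combining the bounds, tw(G) = 2.

Treewidth 2.
Bags: B1 = {0, 1, 4}  B2 = {0, 3, 4}  B3 = {0, 4, 5}  B4 = {0, 2, 4}
Tree: B1–B2, B2–B3, B1–B4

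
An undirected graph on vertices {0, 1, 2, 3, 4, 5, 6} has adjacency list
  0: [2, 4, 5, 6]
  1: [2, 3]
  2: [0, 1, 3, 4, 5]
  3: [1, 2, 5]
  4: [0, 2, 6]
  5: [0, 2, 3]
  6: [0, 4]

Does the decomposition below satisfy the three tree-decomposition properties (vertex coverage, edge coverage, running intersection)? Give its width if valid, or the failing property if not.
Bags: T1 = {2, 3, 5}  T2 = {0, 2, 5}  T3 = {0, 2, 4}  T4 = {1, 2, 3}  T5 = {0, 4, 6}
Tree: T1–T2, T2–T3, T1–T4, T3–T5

Vertex coverage: the bags together contain {0, 1, 2, 3, 4, 5, 6}, the full vertex set. Edge coverage: each edge of G has both endpoints in at least one bag. Running intersection: for every vertex, the bags containing it form a connected subtree. All three properties hold, so this is a valid tree decomposition of width max|bag| − 1 = 2, and hence tw(G) ≤ 2.

Yes; width 2.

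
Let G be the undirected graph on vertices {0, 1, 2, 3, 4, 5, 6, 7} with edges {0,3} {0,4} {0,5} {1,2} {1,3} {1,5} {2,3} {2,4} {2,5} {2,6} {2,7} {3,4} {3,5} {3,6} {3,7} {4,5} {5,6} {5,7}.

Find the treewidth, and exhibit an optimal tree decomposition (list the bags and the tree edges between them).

Every bag has size at most 4, so the width is 4 − 1 = 3 and tw(G) ≤ 3. On the other hand G contains the 4-clique {0, 3, 4, 5}. A clique must lie in a single bag of any decomposition, so no decomposition can have width below 3. Combining the bounds, tw(G) = 3.

Treewidth 3.
One optimal decomposition is:
Bags: B1 = {2, 3, 4, 5}  B2 = {0, 3, 4, 5}  B3 = {1, 2, 3, 5}  B4 = {2, 3, 5, 7}  B5 = {2, 3, 5, 6}
Tree: B1–B2, B1–B3, B3–B4, B3–B5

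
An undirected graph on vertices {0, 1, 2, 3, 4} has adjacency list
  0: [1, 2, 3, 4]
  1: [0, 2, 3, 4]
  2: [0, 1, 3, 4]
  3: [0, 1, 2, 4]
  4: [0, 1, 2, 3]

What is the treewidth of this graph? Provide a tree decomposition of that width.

Treewidth 4.
One optimal decomposition is:
Bags: B1 = {0, 1, 2, 3, 4}
Tree: (single bag)

A single bag containing all 5 vertices is trivially a valid decomposition of width 4. On the other hand G contains the 5-clique {0, 1, 2, 3, 4}. A clique must lie in a single bag of any decomposition, so no decomposition can have width below 4. The upper and lower bounds meet at 4, so that is the treewidth.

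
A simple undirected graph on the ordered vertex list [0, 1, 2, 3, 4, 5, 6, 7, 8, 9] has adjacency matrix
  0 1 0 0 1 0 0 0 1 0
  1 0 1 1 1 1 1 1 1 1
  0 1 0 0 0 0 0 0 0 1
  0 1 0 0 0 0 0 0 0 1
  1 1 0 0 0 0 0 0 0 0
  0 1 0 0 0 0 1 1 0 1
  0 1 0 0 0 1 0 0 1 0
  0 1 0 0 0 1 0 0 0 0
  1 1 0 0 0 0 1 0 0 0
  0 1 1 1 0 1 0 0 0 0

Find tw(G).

2

A width-2 tree decomposition is:
Bags: B1 = {1, 5, 6}  B2 = {1, 6, 8}  B3 = {1, 5, 9}  B4 = {1, 5, 7}  B5 = {0, 1, 8}  B6 = {0, 1, 4}  B7 = {1, 3, 9}  B8 = {1, 2, 9}
Tree: B1–B2, B1–B3, B3–B4, B2–B5, B5–B6, B3–B7, B7–B8
Every bag has size at most 3, so the width is 3 − 1 = 2 and tw(G) ≤ 2. Conversely, {0, 1, 8} is a clique of size 3, and the vertices of any clique must share a bag in every tree decomposition; so some bag has ≥ 3 vertices and tw(G) ≥ 2. Combining the bounds, tw(G) = 2.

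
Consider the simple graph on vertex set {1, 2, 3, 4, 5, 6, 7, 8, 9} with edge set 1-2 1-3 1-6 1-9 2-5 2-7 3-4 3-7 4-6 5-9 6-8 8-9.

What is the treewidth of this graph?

A width-3 tree decomposition is:
Bags: B1 = {3, 4, 6, 7}  B2 = {1, 3, 6, 7}  B3 = {1, 2, 6, 7}  B4 = {1, 2, 6, 8}  B5 = {1, 2, 8, 9}  B6 = {2, 5, 8, 9}
Tree: B1–B2, B2–B3, B3–B4, B4–B5, B5–B6
Every bag has size at most 4, so the width is 4 − 1 = 3 and tw(G) ≤ 3. For the lower bound: the 4 vertex sets {3,4,7}, {6}, {1}, {2,5,8,9} are disjoint, each induces a connected subgraph, and every pair is joined by at least one edge of G. Contracting each set to a single vertex therefore yields K_{4} as a minor, and since treewidth is minor-monotone, tw(G) ≥ tw(K_{4}) = 3. Therefore the treewidth is 3.

3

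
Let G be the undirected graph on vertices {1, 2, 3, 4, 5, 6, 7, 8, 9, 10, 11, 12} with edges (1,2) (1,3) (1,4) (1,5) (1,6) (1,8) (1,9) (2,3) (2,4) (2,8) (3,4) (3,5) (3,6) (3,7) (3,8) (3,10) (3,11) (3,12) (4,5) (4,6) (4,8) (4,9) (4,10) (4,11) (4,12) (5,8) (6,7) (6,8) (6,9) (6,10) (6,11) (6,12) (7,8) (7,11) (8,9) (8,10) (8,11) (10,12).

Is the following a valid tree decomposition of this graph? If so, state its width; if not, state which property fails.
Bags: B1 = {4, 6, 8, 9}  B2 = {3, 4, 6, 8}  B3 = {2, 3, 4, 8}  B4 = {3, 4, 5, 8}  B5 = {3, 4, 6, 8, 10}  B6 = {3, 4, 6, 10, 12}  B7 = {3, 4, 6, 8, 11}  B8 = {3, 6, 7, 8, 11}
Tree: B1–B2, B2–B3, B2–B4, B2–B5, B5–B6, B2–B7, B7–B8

A tree decomposition must satisfy three properties: every vertex lies in some bag; for every edge, both endpoints lie together in some bag; and for every vertex, the bags containing it form a connected subtree. Here vertex 1 appears in no bag, so the decomposition is invalid.

No — vertex 1 appears in no bag.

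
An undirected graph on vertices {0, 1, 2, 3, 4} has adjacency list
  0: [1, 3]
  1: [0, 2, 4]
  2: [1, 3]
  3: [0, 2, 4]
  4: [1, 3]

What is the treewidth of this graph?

2

A width-2 tree decomposition is:
Bags: B1 = {1, 3, 4}  B2 = {0, 1, 3}  B3 = {1, 2, 3}
Tree: B1–B2, B2–B3
Each bag holds 3 vertices, so the decomposition has width 2, which upper-bounds the treewidth. The edges 4–3–0–1–4 form a cycle, so G is not a tree and its treewidth is at least 2. Combining the bounds, tw(G) = 2.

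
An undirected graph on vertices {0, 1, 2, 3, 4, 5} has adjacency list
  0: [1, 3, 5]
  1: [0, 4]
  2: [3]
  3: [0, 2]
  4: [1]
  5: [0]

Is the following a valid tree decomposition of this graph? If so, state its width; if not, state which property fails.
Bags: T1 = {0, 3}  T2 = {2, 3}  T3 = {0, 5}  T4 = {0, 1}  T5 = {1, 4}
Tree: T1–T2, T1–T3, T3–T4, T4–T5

Every vertex of G appears in some bag (union = {0, 1, 2, 3, 4, 5}); every edge is covered by a bag; and for each vertex v the set of bags containing v is connected in the bag tree. The decomposition is therefore valid. The largest bag has 2 vertices, so the width is 1.

Yes; width 1.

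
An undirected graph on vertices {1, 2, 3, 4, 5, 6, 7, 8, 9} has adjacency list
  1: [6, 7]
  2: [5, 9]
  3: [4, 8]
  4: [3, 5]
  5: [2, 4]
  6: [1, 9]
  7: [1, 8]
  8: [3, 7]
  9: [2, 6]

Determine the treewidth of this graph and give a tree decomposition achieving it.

Each bag holds 3 vertices, so the decomposition has width 2, which upper-bounds the treewidth. The edges 8–3–4–5–2–9–6–1–7–8 form a cycle, so G is not a tree and its treewidth is at least 2. Hence tw(G) = 2 exactly.

Treewidth 2.
One such decomposition:
Bags: B1 = {3, 4, 8}  B2 = {4, 5, 8}  B3 = {2, 5, 8}  B4 = {2, 8, 9}  B5 = {6, 8, 9}  B6 = {1, 6, 8}  B7 = {1, 7, 8}
Tree: B1–B2, B2–B3, B3–B4, B4–B5, B5–B6, B6–B7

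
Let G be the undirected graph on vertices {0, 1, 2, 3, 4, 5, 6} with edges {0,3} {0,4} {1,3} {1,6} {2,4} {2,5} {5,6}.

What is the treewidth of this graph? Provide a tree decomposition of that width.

Treewidth 2.
One optimal decomposition is:
Bags: B1 = {0, 1, 3}  B2 = {0, 1, 6}  B3 = {0, 5, 6}  B4 = {0, 2, 5}  B5 = {0, 2, 4}
Tree: B1–B2, B2–B3, B3–B4, B4–B5

Every bag has size at most 3, so the width is 3 − 1 = 2 and tw(G) ≤ 2. For the lower bound, G contains the cycle 0–3–1–6–5–2–4–0, so G is not a forest; only forests have treewidth ≤ 1, hence tw(G) ≥ 2. Combining the bounds, tw(G) = 2.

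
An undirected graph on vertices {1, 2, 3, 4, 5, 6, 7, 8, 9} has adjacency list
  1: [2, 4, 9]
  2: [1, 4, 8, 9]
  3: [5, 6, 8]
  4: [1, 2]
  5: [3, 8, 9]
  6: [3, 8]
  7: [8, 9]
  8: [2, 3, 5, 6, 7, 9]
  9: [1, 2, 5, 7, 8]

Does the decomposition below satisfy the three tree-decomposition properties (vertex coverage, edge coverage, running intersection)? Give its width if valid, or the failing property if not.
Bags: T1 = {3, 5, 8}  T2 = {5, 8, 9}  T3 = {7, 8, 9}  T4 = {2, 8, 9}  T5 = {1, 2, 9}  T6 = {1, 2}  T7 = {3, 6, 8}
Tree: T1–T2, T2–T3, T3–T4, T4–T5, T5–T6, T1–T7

A tree decomposition must satisfy three properties: every vertex lies in some bag; for every edge, both endpoints lie together in some bag; and for every vertex, the bags containing it form a connected subtree. Here vertex 4 appears in no bag, so the decomposition is invalid.

No — vertex 4 appears in no bag.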